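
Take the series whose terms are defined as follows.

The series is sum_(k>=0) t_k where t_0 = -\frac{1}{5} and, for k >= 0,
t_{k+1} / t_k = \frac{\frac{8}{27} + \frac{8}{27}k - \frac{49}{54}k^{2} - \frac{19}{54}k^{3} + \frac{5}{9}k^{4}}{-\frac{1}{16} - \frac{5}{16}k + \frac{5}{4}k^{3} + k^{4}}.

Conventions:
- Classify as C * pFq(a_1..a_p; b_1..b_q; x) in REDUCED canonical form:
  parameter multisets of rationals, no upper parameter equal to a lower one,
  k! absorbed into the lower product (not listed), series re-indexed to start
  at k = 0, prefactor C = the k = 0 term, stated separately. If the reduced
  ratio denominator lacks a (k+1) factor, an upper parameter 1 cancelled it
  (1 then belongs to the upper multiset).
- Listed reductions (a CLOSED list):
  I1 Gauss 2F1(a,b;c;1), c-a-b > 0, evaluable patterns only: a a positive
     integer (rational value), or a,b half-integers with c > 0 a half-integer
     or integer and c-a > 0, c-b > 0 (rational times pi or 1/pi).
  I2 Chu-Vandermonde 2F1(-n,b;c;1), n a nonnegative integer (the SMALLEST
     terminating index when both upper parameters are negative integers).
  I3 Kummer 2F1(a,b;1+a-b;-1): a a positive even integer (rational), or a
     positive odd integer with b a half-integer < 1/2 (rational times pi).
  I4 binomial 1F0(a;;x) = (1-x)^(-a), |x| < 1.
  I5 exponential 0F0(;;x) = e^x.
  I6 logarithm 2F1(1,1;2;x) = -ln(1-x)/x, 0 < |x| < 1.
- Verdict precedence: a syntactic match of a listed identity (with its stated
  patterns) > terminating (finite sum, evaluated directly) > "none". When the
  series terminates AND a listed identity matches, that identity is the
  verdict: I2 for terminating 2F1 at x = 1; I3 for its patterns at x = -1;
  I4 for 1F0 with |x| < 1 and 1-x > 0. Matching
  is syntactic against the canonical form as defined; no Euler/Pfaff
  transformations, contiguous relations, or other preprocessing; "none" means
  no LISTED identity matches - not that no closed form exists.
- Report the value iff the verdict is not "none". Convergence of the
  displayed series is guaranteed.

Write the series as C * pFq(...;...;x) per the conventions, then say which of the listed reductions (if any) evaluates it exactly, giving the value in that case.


x = \frac{5}{9} here; the reduced form reads 3F2, upper {-\frac{4}{3}, -\frac{4}{5}, 1}, lower {-\frac{1}{2}, \frac{1}{4}}, C = -\frac{1}{5}. Verdict: none - at argument \frac{5}{9} the multisets {-\frac{4}{3}, -\frac{4}{5}, 1} ; {-\frac{1}{2}, \frac{1}{4}} match no listed identity.

The tell: with t_0 = -\frac{1}{5}, the expanded ratio factors over Q; C = -1/5, x = 5/9, roots give parameters.
Term ratio: r(k) = \frac{5}{9} * (k-\frac{4}{3}) (k-\frac{4}{5}) (k+1) / [(k-\frac{1}{2}) (k+\frac{1}{4}) (k+1)] - rational; roots negated = parameters, x = \frac{5}{9}, C = -\frac{1}{5}.


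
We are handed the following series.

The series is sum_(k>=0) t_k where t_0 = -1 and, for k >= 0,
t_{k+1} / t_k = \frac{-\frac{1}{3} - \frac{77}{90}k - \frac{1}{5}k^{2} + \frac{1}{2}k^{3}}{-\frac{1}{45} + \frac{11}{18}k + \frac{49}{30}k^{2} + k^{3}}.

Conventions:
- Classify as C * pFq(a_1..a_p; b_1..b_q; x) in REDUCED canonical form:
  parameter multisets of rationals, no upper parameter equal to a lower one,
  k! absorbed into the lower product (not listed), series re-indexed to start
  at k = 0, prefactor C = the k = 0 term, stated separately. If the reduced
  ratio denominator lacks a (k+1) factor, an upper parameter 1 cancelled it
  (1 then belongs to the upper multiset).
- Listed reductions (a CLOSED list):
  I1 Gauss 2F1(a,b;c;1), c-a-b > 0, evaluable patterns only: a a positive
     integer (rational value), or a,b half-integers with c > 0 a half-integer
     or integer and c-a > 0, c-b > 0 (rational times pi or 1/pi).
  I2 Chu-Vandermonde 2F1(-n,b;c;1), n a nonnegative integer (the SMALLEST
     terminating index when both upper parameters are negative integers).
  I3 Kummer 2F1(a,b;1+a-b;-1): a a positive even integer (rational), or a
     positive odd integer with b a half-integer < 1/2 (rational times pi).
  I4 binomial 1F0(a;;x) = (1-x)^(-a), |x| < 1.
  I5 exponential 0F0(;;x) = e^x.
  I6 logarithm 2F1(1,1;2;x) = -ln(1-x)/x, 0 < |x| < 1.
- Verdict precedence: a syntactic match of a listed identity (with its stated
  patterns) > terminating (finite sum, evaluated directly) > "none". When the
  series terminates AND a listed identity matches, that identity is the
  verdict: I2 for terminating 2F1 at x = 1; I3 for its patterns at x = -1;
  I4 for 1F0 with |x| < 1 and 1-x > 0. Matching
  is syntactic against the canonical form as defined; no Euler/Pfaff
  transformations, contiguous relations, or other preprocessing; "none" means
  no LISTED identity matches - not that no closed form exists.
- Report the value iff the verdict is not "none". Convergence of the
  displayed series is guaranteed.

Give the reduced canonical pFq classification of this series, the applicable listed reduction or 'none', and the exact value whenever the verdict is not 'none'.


Canonical form: C = -1 times 2F1 with upper {-\frac{5}{3}, \frac{3}{5}}, lower {-\frac{1}{30}}, x = \frac{1}{2}. Verdict: none. A 2F1 with upper {-\frac{5}{3}, \frac{3}{5}} fits none of I1-I6 at x = \frac{1}{2}; the sum runs forever.

Key step: with t_0 = -1, roots of the ratio polynomials (C = -1, x = 1/2) are the negated parameters.
Consecutive-term ratio: r(k) = \frac{1}{2} * (k-\frac{5}{3}) (k+\frac{3}{5}) / [(k-\frac{1}{30}) (k+1)] - rational; roots negated = parameters, x = \frac{1}{2}, C = -1.


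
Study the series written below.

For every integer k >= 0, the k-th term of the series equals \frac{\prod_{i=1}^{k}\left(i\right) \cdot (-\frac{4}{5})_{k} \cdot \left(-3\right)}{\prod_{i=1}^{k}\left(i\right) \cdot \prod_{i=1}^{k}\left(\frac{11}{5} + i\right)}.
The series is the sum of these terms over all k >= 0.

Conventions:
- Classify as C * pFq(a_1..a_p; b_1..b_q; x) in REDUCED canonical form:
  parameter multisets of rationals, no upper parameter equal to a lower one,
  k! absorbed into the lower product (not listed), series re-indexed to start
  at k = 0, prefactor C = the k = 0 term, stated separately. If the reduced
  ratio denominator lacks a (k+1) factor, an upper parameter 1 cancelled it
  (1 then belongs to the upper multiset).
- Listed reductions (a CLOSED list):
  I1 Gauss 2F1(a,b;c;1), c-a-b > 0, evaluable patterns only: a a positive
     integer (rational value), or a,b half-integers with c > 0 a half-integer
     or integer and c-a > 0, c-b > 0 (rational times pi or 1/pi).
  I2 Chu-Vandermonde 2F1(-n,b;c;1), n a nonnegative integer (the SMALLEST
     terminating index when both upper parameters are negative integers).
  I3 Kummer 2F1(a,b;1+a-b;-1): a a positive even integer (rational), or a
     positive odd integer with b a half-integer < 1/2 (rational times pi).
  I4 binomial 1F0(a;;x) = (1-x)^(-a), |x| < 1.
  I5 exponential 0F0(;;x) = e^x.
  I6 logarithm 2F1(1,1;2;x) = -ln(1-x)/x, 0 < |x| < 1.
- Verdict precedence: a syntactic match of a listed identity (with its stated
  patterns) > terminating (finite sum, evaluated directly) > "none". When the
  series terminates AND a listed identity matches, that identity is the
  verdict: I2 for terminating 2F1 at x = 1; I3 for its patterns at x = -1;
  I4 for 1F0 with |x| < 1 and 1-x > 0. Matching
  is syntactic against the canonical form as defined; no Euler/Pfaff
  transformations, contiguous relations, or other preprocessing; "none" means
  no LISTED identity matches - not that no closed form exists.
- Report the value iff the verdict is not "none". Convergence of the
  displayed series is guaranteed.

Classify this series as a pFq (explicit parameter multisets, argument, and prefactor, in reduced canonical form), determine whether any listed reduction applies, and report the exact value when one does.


With C = -3: the canonical form is 2F1(-\frac{4}{5}, 1; \frac{16}{5}; 1). Verdict at x = 1: Gauss's theorem (I1) matches (x = 1: the Gamma ratio telescopes since c-a-b = 3 > 0 and a = 1 in Z>0). Its exact value is -\frac{11}{5}.

The tell: with t_0 = -3, the lower running product (C = -3, x = 1) is a rising factorial.
Ratio: r(k) = 1 * (k-\frac{4}{5}) (k+1) / [(k+\frac{16}{5}) (k+1)] ; factor over Q: parameters, x = 1, and C = -3.


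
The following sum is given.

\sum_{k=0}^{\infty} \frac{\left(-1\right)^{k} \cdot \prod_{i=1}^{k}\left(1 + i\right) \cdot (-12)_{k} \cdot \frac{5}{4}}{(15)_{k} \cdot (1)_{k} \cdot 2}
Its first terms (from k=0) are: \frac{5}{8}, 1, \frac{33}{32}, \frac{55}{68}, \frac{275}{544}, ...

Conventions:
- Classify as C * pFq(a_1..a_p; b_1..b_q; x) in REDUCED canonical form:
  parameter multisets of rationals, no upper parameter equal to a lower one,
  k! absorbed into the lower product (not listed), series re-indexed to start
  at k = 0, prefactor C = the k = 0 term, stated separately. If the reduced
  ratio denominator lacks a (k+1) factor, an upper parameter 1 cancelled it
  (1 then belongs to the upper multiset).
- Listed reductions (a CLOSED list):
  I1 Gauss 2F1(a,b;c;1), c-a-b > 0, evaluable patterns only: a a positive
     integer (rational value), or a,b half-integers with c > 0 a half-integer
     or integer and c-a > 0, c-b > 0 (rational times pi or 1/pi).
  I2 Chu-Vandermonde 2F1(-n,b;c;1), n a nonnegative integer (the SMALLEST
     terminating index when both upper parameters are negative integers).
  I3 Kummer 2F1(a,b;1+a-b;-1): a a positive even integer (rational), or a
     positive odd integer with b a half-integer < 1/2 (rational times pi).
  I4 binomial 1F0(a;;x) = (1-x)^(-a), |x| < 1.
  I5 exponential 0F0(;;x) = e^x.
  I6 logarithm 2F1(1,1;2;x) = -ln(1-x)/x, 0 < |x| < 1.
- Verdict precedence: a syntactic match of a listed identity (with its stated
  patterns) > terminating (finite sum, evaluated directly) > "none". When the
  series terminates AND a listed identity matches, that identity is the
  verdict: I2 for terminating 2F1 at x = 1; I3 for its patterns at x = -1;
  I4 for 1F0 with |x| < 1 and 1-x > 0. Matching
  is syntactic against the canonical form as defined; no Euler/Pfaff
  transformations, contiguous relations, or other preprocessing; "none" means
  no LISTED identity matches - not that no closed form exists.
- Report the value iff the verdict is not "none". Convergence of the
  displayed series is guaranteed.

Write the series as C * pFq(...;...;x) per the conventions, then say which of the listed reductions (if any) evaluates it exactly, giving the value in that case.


Canonical form: C = \frac{5}{8} times 2F1 with upper {-12, 2}, lower {15}, x = -1. Verdict: Kummer (I3) applies (x = -1; c = 15 equals 1+a-b for upper {-12, 2}: listed pattern). Hence: \frac{35}{8}.

Structural cue: x = -1 and the running product (prefactor 5/8) telescopes to a rising factorial.
Step ratio: r(k) = -1 * (k-12) (k+2) / [(k+15) (k+1)] - rational; roots negated = parameters, x = -1, C = \frac{5}{8}.


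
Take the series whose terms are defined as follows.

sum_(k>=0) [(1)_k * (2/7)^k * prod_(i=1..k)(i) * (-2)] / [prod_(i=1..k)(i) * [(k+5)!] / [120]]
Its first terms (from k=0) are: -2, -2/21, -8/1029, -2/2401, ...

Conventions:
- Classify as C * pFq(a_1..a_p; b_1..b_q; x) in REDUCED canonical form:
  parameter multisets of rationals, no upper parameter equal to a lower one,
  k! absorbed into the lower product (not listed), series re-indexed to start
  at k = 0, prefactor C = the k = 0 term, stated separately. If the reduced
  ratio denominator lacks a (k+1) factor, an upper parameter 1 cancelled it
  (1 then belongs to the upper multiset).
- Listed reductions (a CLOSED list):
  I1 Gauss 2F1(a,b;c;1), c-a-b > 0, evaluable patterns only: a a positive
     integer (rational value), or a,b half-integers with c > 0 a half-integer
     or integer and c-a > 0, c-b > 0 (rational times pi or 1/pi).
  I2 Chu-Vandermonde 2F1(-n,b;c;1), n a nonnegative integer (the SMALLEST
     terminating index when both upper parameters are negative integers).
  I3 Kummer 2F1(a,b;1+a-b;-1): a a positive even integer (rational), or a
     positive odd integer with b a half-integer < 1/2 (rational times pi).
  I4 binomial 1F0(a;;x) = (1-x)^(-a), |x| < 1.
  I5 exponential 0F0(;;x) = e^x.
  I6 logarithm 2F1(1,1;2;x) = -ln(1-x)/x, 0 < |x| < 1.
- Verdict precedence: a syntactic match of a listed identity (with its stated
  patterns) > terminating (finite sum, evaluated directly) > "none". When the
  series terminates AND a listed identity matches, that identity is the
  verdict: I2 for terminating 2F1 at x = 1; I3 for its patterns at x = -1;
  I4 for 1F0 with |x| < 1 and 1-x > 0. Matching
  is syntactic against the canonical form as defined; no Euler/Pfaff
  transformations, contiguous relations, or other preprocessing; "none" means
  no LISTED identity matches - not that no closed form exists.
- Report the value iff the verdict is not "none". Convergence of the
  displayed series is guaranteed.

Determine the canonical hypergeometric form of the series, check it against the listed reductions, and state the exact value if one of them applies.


At argument 2/7: a 2F1 with upper {1, 1}, lower {6}, scaled by C = -2. Verdict: none. No listed pattern accepts 2F1(1, 1; 6; 2/7).

First insight: from the first term -2: the product of the first k integers (C = -2, x = 2/7) is k!.
Adjacent-term ratio: r(k) = (2/7) * (k+1) (k+1) / [(k+6) (k+1)] ; factor over Q: parameters, x = (2/7), and C = -2.


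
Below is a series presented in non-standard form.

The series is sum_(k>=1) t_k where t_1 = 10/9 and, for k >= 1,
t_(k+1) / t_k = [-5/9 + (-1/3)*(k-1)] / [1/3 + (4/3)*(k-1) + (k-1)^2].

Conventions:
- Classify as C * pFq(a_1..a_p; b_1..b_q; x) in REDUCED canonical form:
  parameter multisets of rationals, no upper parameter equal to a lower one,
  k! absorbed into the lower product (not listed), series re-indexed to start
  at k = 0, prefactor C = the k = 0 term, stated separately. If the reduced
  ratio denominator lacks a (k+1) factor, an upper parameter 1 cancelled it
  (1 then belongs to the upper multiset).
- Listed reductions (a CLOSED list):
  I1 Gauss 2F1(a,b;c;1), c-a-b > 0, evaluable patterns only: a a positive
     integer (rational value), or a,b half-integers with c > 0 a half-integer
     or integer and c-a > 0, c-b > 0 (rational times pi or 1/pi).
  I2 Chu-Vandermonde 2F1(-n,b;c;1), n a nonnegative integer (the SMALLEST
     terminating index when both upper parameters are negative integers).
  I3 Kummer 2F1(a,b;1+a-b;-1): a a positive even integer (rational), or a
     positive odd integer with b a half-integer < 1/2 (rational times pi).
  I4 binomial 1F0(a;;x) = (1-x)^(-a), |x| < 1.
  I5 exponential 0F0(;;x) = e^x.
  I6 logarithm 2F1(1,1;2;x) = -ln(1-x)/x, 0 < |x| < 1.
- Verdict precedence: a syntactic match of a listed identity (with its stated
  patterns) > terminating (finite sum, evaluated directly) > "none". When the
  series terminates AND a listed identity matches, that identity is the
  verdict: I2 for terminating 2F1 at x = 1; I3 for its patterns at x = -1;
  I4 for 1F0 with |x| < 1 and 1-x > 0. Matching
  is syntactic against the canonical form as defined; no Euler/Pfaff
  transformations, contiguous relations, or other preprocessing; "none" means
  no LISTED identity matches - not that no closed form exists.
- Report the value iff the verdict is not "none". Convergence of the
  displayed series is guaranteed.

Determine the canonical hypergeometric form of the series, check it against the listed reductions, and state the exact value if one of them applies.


Prefactor 10/9, argument -1/3: 1F1 with upper {5/3} over lower {1/3}. Verdict: none (x = -1/3): each listed identity misses the multisets {5/3} ; {1/3}.

First insight: with t_0 = 10/9, factor the ratio over Q (C = 10/9): negated roots = parameters.
Ratio: r(k) = (-1/3) * (k+5/3) / [(k+1/3) (k+1)] - rational in k, leading ratio (-1/3); with t_0 = 10/9, classification follows.


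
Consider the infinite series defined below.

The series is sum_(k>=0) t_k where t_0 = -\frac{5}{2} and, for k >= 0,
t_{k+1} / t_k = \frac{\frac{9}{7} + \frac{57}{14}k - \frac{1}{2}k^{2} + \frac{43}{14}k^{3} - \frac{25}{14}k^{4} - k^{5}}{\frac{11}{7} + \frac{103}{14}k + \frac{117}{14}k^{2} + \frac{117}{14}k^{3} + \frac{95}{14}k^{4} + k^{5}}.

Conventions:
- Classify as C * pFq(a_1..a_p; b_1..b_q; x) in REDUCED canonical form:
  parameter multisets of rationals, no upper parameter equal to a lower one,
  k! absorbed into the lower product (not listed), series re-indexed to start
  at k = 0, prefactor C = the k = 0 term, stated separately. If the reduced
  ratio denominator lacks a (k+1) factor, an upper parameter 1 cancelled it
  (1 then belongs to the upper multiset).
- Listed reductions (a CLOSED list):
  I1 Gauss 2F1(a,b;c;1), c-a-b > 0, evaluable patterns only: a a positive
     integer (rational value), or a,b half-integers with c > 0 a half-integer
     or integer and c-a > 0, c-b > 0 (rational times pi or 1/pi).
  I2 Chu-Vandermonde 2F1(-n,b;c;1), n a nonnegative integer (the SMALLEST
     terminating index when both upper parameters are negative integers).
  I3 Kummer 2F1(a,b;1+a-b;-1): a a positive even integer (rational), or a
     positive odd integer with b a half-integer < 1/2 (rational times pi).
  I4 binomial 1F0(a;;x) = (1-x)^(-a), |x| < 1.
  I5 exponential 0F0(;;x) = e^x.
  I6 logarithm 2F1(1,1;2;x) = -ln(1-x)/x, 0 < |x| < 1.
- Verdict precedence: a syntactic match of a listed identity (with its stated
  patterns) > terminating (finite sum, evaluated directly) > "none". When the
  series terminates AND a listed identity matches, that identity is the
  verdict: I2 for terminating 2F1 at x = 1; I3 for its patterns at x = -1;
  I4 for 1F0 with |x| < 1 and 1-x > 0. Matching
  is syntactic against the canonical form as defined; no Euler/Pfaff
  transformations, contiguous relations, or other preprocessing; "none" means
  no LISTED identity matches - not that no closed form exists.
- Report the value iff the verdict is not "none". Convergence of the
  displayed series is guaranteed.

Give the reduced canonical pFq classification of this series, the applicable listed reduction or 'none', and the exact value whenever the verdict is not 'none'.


With C = -\frac{5}{2}: the canonical form is 2F1(-\frac{3}{2}, 3; \frac{11}{2}; -1). Verdict: the Kummer evaluation I3 fires (x = -1; c = \frac{11}{2} equals 1+a-b for upper {-\frac{3}{2}, 3}: listed pattern). Its exact value is \left(-\frac{1575}{1024}\right) \cdot \pi.

Key observation: t_0 being -\frac{5}{2}, the ratio is unreduced: k^2 + 1 divides both sides (prefactor -5/2).
Adjacent-term ratio: r(k) = -1 * (k-\frac{3}{2}) (k+3) / [(k+\frac{11}{2}) (k+1)] - poly over poly, x = -1 from leading terms; C = -\frac{5}{2} at k = 0.


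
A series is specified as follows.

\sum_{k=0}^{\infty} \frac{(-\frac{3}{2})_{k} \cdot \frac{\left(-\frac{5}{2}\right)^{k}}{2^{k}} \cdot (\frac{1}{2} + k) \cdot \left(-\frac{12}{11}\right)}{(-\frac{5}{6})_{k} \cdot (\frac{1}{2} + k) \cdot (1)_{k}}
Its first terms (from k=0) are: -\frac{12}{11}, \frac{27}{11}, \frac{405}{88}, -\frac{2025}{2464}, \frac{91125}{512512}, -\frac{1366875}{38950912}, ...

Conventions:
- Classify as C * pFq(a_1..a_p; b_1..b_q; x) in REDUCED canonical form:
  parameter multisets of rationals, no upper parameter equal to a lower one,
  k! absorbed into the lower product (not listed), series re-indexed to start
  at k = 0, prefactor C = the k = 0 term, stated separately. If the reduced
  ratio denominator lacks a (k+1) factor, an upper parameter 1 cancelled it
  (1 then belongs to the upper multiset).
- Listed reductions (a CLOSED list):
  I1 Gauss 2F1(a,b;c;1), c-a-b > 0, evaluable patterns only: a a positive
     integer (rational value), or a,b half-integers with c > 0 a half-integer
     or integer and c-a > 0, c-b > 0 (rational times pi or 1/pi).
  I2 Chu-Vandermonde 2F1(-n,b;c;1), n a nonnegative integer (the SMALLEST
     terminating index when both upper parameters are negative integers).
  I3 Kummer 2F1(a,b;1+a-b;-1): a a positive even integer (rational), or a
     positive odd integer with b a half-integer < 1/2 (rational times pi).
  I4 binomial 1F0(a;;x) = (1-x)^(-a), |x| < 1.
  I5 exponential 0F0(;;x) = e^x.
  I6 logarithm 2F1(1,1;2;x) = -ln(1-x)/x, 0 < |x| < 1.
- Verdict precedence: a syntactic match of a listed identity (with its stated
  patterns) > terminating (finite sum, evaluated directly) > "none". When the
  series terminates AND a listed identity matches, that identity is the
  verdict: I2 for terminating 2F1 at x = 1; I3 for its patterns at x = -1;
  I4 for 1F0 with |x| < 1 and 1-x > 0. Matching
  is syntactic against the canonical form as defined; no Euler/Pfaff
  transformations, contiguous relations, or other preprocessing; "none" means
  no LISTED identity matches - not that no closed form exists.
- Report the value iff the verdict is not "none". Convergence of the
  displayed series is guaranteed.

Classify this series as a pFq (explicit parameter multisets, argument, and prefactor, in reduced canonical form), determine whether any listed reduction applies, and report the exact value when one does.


Classification (C = -\frac{12}{11}): 1F1 with upper {-\frac{3}{2}}, lower {-\frac{5}{6}}, argument x = -\frac{5}{4}. Verdict: none. Every listed pattern misses the 1F1 form at -\frac{5}{4}, upper {-\frac{3}{2}}.

Key step: t_0 being -\frac{12}{11}, the two k-th powers (C = -12/11, x = -5/4) combine into one argument.
Ratio: r(k) = -\frac{5}{4} * (k-\frac{3}{2}) / [(k-\frac{5}{6}) (k+1)] - poly over poly, x = -\frac{5}{4} from leading terms; C = -\frac{12}{11} at k = 0.


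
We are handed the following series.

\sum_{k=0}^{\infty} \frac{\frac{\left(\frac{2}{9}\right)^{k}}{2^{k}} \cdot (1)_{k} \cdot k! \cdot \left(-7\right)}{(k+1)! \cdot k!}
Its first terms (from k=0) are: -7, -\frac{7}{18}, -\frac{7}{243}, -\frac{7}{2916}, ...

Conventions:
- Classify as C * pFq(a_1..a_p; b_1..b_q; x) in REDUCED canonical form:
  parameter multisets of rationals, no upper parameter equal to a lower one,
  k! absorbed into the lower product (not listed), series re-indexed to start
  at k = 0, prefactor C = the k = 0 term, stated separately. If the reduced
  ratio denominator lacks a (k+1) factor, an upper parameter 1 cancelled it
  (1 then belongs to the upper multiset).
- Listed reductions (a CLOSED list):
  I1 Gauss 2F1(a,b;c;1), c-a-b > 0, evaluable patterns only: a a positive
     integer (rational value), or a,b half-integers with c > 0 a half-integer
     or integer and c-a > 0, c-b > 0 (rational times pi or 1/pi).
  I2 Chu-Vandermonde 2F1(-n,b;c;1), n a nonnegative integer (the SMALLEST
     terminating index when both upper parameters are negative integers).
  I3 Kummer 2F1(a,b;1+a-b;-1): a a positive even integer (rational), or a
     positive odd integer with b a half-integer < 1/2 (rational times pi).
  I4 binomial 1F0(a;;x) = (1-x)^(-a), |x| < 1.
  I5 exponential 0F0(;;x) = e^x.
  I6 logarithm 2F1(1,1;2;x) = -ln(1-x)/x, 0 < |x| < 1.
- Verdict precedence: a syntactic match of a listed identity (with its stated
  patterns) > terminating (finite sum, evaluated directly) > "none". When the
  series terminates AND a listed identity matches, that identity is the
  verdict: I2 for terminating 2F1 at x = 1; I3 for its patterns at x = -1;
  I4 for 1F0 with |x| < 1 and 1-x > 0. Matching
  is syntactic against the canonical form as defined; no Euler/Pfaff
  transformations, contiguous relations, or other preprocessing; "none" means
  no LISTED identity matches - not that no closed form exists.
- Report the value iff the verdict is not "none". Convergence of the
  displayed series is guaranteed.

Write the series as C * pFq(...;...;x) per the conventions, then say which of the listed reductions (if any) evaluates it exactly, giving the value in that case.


Structural cue: with t_0 = -7, the factorial ratio (C = -7, x = 1/9) (k+a-1)!/(a-1)! is a rising factorial (a)_k.
Consecutive-term ratio: r(k) = \frac{1}{9} * (k+1) (k+1) / [(k+2) (k+1)] - rational; roots negated = parameters, x = \frac{1}{9}, C = -7.

Reduced: x = \frac{1}{9}, 2F1, upper = {1, 1}, lower = {2}, C = -7. Verdict: this is the logarithmic series (I6) (the logarithm: parameters (1,1;2), x = \frac{1}{9}). Its exact value is 63 \cdot \ln\left(\frac{8}{9}\right).


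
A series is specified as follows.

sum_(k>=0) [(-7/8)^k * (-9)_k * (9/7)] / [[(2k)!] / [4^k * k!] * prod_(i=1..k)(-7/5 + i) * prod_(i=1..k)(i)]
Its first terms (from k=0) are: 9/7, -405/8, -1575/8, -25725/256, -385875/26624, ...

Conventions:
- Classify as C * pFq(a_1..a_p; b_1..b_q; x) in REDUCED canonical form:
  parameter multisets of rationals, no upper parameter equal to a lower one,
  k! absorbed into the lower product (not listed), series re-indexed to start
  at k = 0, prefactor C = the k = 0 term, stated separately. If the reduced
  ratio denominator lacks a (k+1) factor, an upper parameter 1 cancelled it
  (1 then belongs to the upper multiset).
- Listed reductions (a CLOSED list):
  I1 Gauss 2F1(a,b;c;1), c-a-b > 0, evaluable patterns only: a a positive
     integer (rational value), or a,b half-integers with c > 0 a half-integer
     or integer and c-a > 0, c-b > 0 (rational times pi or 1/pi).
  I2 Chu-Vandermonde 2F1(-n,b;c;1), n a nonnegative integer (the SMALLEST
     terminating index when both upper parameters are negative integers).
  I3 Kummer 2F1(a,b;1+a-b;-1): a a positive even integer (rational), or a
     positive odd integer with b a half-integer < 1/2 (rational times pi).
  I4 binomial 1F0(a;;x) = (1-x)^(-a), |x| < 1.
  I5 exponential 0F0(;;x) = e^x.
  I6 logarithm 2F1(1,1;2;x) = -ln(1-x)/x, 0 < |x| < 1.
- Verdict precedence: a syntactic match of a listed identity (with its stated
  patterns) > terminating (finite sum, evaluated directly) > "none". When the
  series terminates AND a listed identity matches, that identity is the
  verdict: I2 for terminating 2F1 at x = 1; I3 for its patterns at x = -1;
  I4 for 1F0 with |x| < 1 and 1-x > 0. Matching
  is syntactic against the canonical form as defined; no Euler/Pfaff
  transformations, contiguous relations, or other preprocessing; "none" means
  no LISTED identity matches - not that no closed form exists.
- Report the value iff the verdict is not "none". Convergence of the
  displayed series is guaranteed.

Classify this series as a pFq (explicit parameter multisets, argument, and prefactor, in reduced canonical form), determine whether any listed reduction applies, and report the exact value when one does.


At argument -7/8: a 1F2 with upper {-9}, lower {-2/5, 1/2}, scaled by C = 9/7. Verdict: terminating - no listed pattern fits, but -9 in the upper list cuts the series at k = 9; direct evaluation. Exact value: -18832718729067358615811/52024496874986668032.

First insight: from the first term 9/7: the lower (2k)!/(4^k k!) block (prefactor 9/7) is (1/2)_k.
Term ratio: r(k) = (-7/8) * (k-9) / [(k-2/5) (k+1/2) (k+1)] - rational in k, leading ratio (-7/8); with t_0 = 9/7, classification follows.


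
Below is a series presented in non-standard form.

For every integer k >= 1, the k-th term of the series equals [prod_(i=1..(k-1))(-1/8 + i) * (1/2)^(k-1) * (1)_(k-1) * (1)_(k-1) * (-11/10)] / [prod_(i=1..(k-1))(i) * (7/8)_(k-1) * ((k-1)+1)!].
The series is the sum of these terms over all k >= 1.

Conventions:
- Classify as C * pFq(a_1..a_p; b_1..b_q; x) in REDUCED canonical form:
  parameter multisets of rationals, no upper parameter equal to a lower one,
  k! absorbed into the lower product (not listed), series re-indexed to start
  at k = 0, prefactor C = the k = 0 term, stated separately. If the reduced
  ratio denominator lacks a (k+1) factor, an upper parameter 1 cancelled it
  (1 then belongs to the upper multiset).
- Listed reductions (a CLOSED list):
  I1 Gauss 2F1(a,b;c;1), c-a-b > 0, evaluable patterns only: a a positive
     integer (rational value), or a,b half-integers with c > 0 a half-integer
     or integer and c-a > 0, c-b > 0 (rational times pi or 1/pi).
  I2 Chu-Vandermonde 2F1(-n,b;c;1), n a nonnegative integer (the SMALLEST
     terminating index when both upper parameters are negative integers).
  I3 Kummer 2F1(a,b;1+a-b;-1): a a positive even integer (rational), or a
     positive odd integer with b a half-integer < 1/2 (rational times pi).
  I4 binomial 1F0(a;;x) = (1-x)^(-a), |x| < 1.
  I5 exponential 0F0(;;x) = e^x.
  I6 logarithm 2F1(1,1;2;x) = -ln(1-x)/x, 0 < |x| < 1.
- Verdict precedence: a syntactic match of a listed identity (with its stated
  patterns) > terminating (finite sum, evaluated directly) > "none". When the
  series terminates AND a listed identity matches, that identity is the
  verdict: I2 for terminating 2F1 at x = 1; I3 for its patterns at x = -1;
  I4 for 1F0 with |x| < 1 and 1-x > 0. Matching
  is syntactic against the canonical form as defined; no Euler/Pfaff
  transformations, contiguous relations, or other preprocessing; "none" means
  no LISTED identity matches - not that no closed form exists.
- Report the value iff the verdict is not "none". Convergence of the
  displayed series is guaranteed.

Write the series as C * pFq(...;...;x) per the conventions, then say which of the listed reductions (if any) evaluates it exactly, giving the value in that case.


Canonical form: C = -11/10 times 2F1 with upper {1, 1}, lower {2}, x = 1/2. Verdict: this is the logarithmic series (I6) (the logarithm: parameters (1,1;2), x = 1/2). Hence: (11/5) * ln(1/2).

Key step: with t_0 = -11/10, the running product (C = -11/10) telescopes to a rising factorial.
Term ratio: r(k) = (1/2) * (k+1) (k+1) / [(k+2) (k+1)] - rational; roots negated = parameters, x = (1/2), C = -11/10.


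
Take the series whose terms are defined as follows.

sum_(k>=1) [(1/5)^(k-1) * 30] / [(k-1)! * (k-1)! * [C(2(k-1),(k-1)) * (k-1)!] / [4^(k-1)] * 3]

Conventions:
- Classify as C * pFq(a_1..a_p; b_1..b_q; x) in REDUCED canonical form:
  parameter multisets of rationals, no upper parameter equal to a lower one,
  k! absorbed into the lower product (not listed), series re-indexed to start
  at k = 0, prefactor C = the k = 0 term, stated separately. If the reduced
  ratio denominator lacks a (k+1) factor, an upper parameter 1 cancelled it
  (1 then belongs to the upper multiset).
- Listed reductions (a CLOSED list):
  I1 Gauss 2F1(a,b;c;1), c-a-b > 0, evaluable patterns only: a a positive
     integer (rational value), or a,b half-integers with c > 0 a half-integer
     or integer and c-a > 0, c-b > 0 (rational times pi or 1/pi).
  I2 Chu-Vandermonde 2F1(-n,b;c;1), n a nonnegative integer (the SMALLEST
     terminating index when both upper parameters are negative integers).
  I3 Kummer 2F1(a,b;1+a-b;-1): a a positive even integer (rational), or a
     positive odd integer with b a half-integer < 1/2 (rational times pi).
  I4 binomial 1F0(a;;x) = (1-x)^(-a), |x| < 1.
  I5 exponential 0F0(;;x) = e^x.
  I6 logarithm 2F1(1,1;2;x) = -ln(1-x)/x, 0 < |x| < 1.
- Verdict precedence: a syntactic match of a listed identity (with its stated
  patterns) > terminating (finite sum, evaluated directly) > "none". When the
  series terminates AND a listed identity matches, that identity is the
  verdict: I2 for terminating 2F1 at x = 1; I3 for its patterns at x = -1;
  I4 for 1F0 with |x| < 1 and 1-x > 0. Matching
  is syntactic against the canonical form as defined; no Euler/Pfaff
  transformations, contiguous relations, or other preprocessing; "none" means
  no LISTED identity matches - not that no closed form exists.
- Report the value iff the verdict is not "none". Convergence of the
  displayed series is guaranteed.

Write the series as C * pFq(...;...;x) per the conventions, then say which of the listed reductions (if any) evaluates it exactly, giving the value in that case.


With C = 10: the canonical form is 0F2(-; 1/2, 1; 1/5). Verdict: none - at argument 1/5 the multisets {-} ; {1/2, 1} match no listed identity.

The tell: t_0 = 10 here, and the lower central binomial (prefactor 10) hides (1/2)_k.
Ratio: r(k) = (1/5) * 1 / [(k+1/2) (k+1) (k+1)] - rational in k, leading ratio (1/5); with t_0 = 10, classification follows.


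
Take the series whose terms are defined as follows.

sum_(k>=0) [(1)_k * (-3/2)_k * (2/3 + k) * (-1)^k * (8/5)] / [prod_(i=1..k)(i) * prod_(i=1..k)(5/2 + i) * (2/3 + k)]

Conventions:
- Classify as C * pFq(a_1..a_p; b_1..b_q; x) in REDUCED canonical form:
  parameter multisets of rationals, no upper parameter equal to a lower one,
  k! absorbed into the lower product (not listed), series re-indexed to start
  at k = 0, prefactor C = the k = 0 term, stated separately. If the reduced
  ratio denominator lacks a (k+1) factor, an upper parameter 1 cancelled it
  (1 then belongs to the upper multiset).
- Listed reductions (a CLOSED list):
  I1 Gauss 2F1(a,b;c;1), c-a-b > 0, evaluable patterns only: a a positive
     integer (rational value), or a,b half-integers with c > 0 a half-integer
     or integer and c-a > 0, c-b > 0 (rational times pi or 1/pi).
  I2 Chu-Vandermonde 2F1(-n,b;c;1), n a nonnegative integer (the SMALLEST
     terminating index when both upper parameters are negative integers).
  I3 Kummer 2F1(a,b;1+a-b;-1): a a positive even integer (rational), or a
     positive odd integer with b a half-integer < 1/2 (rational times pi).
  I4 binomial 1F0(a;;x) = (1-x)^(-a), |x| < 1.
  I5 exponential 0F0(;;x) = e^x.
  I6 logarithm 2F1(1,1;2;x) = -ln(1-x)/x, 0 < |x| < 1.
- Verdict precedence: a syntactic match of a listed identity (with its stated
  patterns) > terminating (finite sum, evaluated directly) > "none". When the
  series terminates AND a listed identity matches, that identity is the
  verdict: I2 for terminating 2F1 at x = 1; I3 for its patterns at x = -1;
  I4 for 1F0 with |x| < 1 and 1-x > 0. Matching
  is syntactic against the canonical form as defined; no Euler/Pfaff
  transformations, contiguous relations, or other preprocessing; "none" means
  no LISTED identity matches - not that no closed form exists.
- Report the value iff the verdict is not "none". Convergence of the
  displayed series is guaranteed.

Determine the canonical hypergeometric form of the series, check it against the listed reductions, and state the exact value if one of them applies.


Key observation: with t_0 = 8/5, striking the common factor k + 2/3 reduces the term (C = 8/5, x = -1).
Adjacent-term ratio: r(k) = (-1) * (k-3/2) (k+1) / [(k+7/2) (k+1)] - rational in k, leading ratio (-1); with t_0 = 8/5, classification follows.

At argument -1: a 2F1 with upper {-3/2, 1}, lower {7/2}, scaled by C = 8/5. Verdict at x = -1: the Kummer evaluation I3 matches (x = -1; c = 7/2 equals 1+a-b for upper {-3/2, 1}: listed pattern). Exact value: (3/4) * pi.


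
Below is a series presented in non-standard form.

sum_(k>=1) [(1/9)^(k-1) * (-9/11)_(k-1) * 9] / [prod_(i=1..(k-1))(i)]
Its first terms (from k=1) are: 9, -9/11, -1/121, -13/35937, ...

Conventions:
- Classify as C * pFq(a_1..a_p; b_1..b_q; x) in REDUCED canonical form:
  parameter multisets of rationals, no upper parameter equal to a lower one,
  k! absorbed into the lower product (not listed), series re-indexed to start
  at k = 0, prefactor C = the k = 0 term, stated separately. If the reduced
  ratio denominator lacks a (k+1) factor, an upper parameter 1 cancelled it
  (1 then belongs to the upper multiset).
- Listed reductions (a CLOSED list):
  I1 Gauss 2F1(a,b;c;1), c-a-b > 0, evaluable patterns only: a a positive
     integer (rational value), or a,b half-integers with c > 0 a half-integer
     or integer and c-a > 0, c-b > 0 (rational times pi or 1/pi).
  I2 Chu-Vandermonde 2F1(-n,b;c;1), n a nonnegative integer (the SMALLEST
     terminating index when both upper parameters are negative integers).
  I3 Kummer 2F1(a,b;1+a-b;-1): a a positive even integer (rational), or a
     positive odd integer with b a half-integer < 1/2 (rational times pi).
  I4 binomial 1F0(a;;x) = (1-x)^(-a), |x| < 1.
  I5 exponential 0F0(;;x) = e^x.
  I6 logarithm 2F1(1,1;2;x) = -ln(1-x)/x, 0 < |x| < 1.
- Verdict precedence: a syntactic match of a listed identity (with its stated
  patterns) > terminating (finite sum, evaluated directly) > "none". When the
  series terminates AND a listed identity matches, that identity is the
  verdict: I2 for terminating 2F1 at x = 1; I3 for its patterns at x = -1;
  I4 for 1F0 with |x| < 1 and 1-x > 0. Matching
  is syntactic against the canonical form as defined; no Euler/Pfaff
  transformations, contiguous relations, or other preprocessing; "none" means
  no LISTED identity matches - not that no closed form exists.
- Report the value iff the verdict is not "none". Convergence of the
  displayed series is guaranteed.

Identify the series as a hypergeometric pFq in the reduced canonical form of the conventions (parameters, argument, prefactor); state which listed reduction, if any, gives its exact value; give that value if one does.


This is 9 * 1F0(-9/11; -; 1/9) in reduced canonical form. Verdict: the I4 binomial reduction applies (the 1F0 binomial series: exponent 9/11, x = 1/9). Value: 9 * (8/9)^(9/11).

Key observation: x = (1/9) and the product of the first k integers (prefactor 9) is k!.
Step ratio: r(k) = (1/9) * (k-9/11) / [(k+1)] - rational in k, leading ratio (1/9); with t_0 = 9, classification follows.


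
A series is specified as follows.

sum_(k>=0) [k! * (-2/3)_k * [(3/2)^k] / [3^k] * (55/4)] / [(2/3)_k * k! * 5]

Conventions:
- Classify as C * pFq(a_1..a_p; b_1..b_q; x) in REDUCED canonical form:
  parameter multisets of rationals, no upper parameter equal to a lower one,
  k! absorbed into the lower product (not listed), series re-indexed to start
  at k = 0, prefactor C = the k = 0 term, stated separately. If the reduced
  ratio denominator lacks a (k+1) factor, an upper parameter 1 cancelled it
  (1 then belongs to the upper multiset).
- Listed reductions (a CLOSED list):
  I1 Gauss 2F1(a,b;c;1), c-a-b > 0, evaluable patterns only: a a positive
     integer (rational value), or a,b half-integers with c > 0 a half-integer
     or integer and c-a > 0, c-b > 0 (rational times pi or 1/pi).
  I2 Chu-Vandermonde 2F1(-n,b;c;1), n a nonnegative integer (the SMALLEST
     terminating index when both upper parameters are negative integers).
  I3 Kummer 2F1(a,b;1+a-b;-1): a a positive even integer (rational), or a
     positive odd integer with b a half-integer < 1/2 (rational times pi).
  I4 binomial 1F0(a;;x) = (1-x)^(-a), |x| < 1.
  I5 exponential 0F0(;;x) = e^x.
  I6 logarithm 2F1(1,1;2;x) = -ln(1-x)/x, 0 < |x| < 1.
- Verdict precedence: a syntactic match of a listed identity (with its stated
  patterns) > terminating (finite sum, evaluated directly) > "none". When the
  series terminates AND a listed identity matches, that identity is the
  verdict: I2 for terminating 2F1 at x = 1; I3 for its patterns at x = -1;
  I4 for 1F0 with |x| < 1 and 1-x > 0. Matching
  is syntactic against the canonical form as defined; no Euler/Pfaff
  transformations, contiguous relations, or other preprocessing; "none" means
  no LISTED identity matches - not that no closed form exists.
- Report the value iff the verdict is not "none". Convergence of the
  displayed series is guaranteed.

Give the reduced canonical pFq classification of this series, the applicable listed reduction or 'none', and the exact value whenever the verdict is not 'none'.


Classification (C = 11/4): 2F1 with upper {-2/3, 1}, lower {2/3}, argument x = 1/2. Verdict: none. A 2F1 with upper {-2/3, 1} fits none of I1-I6 at x = 1/2; the sum runs forever.

Structural cue: t_0 being 11/4, the constant factors (prefactor 11/4) combine into one prefactor.
Adjacent-term ratio: r(k) = (1/2) * (k-2/3) (k+1) / [(k+2/3) (k+1)] - poly over poly, x = (1/2) from leading terms; C = 11/4 at k = 0.


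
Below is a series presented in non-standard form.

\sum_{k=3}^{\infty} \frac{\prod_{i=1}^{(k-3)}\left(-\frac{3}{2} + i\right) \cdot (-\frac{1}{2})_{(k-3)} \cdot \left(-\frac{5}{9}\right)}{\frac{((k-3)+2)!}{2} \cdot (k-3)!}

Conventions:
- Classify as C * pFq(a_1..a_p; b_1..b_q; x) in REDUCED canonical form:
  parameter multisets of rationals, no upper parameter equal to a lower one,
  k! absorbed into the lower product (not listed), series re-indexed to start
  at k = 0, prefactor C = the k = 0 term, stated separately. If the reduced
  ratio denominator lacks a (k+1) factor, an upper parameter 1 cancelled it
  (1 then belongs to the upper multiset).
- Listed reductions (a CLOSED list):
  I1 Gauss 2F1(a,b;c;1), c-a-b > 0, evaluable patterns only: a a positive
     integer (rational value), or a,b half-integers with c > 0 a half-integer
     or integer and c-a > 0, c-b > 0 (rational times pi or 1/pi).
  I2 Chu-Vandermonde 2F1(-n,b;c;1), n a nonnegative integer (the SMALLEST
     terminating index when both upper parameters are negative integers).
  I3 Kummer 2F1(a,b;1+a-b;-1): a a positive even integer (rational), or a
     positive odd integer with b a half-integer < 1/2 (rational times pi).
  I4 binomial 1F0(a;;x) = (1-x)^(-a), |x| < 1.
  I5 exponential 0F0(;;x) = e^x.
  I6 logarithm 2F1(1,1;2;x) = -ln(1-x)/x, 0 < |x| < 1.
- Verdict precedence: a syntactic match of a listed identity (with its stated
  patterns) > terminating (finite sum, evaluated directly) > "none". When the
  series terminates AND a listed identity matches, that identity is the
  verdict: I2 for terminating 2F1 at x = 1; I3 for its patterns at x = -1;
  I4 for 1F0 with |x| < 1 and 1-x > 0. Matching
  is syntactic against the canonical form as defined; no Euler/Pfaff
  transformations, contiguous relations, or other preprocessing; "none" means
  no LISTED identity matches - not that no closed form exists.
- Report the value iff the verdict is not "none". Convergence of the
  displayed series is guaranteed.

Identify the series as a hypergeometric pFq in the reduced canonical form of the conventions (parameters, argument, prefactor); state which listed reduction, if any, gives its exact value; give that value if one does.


Prefactor -\frac{5}{9}, argument 1: 2F1 with upper {-\frac{1}{2}, -\frac{1}{2}} over lower {3}. Verdict at x = 1: the half-integer Gauss pattern (I1) matches (x = 1; upper {-\frac{1}{2}, -\frac{1}{2}} half-integers, c = 3 in the evaluable pattern). Sum: \left(-\frac{256}{135}\right) / \pi.

Key observation: x = 1 and the denominator's factorial ratio (prefactor -5/9) is a lower Pochhammer.
Step ratio: r(k) = 1 * (k-\frac{1}{2}) (k-\frac{1}{2}) / [(k+3) (k+1)] ; factor over Q: parameters, x = 1, and C = -\frac{5}{9}.
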